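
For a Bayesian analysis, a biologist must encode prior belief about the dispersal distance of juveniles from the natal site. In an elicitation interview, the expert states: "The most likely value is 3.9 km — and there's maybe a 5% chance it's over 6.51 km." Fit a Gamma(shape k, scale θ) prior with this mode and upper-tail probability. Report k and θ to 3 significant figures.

k ≈ 11.6, θ ≈ 0.367

Gamma(k,θ) with k>1 has mode (k−1)θ, so θ = 3.9/(k−1).
Need P(X < 6.51) = 0.95 with θ tied to k this way. Start at k = 2, θ = 3.9: P(X<6.51) ≈ 0.497.
Too low — raise k to concentrate. Iterating converges to k ≈ 11.6.
Then θ = 3.9/(11.6−1) ≈ 0.367.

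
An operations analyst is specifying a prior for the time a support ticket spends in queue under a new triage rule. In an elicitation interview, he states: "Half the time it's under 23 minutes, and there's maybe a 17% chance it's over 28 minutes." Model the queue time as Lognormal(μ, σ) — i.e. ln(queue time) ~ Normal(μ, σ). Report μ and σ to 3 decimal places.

If T ~ Lognormal(μ,σ) then ln T ~ Normal(μ,σ), so the p-quantile of ln T is μ + z_p·σ.
ln(23) = 3.135 and ln(28) = 3.332; z_{0.5} = 0, z_{0.83} = 0.9542.
σ = (3.332 − 3.135)/(0.9542 − (0)) = 0.206.
μ = 3.135 − (0)·0.206 = 3.135.

μ ≈ 3.135, σ ≈ 0.206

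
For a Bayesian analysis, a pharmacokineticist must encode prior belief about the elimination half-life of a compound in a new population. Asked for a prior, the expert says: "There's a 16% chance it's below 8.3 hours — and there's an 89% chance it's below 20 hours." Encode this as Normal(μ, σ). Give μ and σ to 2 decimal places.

μ = 13.54, σ = 5.27

The p-quantile of Normal(μ,σ) is μ + z_p·σ, with z_{0.16} = -0.9945 and z_{0.89} = 1.227.
Eliminate σ: μ = (z₂·x₁ − z₁·x₂)/(z₂ − z₁) = (1.227·8.3 − (-0.9945)·20)/2.221 = 13.54.
Then σ = (x₂ − x₁)/(z₂ − z₁) = (20 − 8.3)/2.221 = 5.27.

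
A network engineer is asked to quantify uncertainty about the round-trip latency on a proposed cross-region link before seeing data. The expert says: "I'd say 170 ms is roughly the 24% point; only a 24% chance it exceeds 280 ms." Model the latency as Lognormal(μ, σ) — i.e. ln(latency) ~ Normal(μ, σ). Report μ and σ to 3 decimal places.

μ ≈ 5.385, σ ≈ 0.353

If T ~ Lognormal(μ,σ) then ln T ~ Normal(μ,σ), so the p-quantile of ln T is μ + z_p·σ.
ln(170) = 5.136 and ln(280) = 5.635; z_{0.24} = -0.7063, z_{0.76} = 0.7063.
σ = (5.635 − 5.136)/(0.7063 − (-0.7063)) = 0.353.
μ = 5.136 − (-0.7063)·0.353 = 5.385.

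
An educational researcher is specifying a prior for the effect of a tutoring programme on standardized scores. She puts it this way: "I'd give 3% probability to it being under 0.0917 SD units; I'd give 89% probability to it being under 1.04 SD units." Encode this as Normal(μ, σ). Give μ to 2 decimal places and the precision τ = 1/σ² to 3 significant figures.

For Normal(μ,σ), the p-quantile is μ + z_p·σ. Here z_{0.03} = -1.881, z_{0.89} = 1.227.
So 0.0917 = μ − 1.881σ and 1.04 = μ + 1.227σ.
Subtracting: σ = (1.04 − 0.0917)/(1.227 − (-1.881)) = 0.31.
Then μ = 0.0917 − (-1.881)·0.31 = 0.67.
Precision τ = 1/σ² = 1/0.3052² = 10.7.

μ = 0.67, τ = 10.7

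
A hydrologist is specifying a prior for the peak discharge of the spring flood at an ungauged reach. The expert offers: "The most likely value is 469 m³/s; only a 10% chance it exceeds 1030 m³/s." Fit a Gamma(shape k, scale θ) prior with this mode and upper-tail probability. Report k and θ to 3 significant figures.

Gamma(k,θ) with k>1 has mode (k−1)θ, so θ = 469/(k−1).
Need P(X < 1030) = 0.9 with θ tied to k this way. Start at k = 2, θ = 469: P(X<1030) ≈ 0.644.
Too low — raise k to concentrate. Iterating converges to k ≈ 4.11.
Then θ = 469/(4.11−1) ≈ 151.

k ≈ 4.11, θ ≈ 151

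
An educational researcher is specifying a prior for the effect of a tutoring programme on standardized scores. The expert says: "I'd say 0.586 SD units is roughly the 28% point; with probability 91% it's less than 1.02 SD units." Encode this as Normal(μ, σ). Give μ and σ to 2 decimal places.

μ = 0.72, σ = 0.23

The p-quantile of Normal(μ,σ) is μ + z_p·σ, with z_{0.28} = -0.5828 and z_{0.91} = 1.341.
Eliminate σ: μ = (z₂·x₁ − z₁·x₂)/(z₂ − z₁) = (1.341·0.586 − (-0.5828)·1.02)/1.924 = 0.72.
Then σ = (x₂ − x₁)/(z₂ − z₁) = (1.02 − 0.586)/1.924 = 0.23.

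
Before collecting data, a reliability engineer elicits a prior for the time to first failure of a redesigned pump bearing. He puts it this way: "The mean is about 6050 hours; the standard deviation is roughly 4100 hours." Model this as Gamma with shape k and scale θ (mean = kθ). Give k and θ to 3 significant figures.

k ≈ 2.18, θ ≈ 2780

For Gamma(k, scale θ): mean = kθ, variance = kθ², so CV = 1/√k.
CV = SD/mean = 4100/6050 = 0.6777, hence k = 1/CV² = 2.18.
Then θ = mean/k = 6050/2.18 = 2780.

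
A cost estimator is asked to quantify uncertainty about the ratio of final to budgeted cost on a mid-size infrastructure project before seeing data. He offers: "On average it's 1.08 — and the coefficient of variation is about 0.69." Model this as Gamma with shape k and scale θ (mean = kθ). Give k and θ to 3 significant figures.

k ≈ 2.1, θ ≈ 0.514

For Gamma(k, scale θ): mean = kθ, variance = kθ², so CV = 1/√k.
CV = 0.69, hence k = 1/CV² = 2.1.
Then θ = mean/k = 1.08/2.1 = 0.514.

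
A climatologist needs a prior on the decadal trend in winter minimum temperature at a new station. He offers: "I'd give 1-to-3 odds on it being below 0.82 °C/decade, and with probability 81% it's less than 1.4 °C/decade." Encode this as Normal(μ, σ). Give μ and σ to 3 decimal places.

μ = 1.072, σ = 0.374

For Normal(μ,σ), the p-quantile is μ + z_p·σ. Here z_{0.25} = -0.6745, z_{0.81} = 0.8779.
So 0.82 = μ − 0.6745σ and 1.4 = μ + 0.8779σ.
Subtracting: σ = (1.4 − 0.82)/(0.8779 − (-0.6745)) = 0.374.
Then μ = 0.82 − (-0.6745)·0.374 = 1.072.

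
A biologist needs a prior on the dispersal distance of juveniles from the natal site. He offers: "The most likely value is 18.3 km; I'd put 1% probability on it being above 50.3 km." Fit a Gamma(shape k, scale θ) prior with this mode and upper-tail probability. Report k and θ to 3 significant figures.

k ≈ 5.49, θ ≈ 4.07

Gamma(k,θ) with k>1 has mode (k−1)θ, so θ = 18.3/(k−1).
Need P(X < 50.3) = 0.99 with θ tied to k this way. Start at k = 2, θ = 18.3: P(X<50.3) ≈ 0.760.
Too low — raise k to concentrate. Iterating converges to k ≈ 5.49.
Then θ = 18.3/(5.49−1) ≈ 4.07.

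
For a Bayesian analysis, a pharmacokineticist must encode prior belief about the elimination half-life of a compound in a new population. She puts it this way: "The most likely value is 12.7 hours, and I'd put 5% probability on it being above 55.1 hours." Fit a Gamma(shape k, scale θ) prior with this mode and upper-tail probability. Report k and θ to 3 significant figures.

k ≈ 2.15, θ ≈ 11.1

Gamma(k,θ) with k>1 has mode (k−1)θ, so θ = 12.7/(k−1).
Need P(X < 55.1) = 0.95 with θ tied to k this way. Start at k = 2, θ = 12.7: P(X<55.1) ≈ 0.930.
Too low — raise k to concentrate. Iterating converges to k ≈ 2.15.
Then θ = 12.7/(2.15−1) ≈ 11.1.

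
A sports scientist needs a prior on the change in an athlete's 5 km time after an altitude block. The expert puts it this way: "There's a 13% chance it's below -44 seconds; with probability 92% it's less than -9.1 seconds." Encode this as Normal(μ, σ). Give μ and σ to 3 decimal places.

For Normal(μ,σ), the p-quantile is μ + z_p·σ. Here z_{0.13} = -1.126, z_{0.92} = 1.405.
So -44 = μ − 1.126σ and -9.1 = μ + 1.405σ.
Subtracting: σ = (-9.1 − -44)/(1.405 − (-1.126)) = 13.786.
Then μ = -44 − (-1.126)·13.786 = -28.471.

μ = -28.471, σ = 13.786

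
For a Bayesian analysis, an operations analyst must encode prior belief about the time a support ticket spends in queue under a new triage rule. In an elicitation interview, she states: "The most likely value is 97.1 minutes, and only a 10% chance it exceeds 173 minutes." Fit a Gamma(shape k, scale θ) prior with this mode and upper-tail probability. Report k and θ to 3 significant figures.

k ≈ 6.7, θ ≈ 17

Gamma(k,θ) with k>1 has mode (k−1)θ, so θ = 97.1/(k−1).
Need P(X < 173) = 0.9 with θ tied to k this way. Start at k = 2, θ = 97.1: P(X<173) ≈ 0.532.
Too low — raise k to concentrate. Iterating converges to k ≈ 6.7.
Then θ = 97.1/(6.7−1) ≈ 17.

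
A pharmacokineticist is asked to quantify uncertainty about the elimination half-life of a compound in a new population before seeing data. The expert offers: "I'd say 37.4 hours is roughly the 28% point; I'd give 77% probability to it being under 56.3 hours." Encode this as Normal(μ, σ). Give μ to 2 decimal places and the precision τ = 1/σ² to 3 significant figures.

μ = 45.73, τ = 0.00489

The p-quantile of Normal(μ,σ) is μ + z_p·σ, with z_{0.28} = -0.5828 and z_{0.77} = 0.7388.
Eliminate σ: μ = (z₂·x₁ − z₁·x₂)/(z₂ − z₁) = (0.7388·37.4 − (-0.5828)·56.3)/1.322 = 45.73.
Then σ = (x₂ − x₁)/(z₂ − z₁) = (56.3 − 37.4)/1.322 = 14.30.
Precision τ = 1/σ² = 1/14.3² = 0.00489.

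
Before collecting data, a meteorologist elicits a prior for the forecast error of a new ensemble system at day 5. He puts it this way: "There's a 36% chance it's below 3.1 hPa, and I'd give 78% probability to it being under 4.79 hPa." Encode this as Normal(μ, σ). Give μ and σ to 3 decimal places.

For Normal(μ,σ), the p-quantile is μ + z_p·σ. Here z_{0.36} = -0.3585, z_{0.78} = 0.7722.
So 3.1 = μ − 0.3585σ and 4.79 = μ + 0.7722σ.
Subtracting: σ = (4.79 − 3.1)/(0.7722 − (-0.3585)) = 1.495.
Then μ = 3.1 − (-0.3585)·1.495 = 3.636.

μ = 3.636, σ = 1.495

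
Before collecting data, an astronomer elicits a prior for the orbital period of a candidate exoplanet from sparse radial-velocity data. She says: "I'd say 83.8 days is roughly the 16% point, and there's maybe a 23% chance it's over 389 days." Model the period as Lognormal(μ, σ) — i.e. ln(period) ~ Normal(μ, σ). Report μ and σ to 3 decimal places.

If T ~ Lognormal(μ,σ) then ln T ~ Normal(μ,σ), so the p-quantile of ln T is μ + z_p·σ.
ln(83.8) = 4.428 and ln(389) = 5.964; z_{0.16} = -0.9945, z_{0.77} = 0.7388.
σ = (5.964 − 4.428)/(0.7388 − (-0.9945)) = 0.886.
μ = 4.428 − (-0.9945)·0.886 = 5.309.

μ ≈ 5.309, σ ≈ 0.886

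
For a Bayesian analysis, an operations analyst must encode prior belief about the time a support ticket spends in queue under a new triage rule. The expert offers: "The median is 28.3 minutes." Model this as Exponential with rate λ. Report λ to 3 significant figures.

λ ≈ 0.0245

Exponential median = ln 2 / λ, so λ = ln 2 / 28.3 = 0.0245.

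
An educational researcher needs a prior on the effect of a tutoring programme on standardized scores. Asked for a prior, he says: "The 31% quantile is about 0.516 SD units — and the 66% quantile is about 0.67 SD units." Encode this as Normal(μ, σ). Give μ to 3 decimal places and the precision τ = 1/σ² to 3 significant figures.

For Normal(μ,σ), the p-quantile is μ + z_p·σ. Here z_{0.31} = -0.4959, z_{0.66} = 0.4125.
So 0.516 = μ − 0.4959σ and 0.67 = μ + 0.4125σ.
Subtracting: σ = (0.67 − 0.516)/(0.4125 − (-0.4959)) = 0.170.
Then μ = 0.516 − (-0.4959)·0.170 = 0.600.
Precision τ = 1/σ² = 1/0.1695² = 34.8.

μ = 0.600, τ = 34.8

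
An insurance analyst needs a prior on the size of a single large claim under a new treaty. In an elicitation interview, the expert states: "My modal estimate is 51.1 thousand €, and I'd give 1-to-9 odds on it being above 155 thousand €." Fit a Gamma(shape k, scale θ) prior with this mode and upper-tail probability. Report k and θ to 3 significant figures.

Gamma(k,θ) with k>1 has mode (k−1)θ, so θ = 51.1/(k−1).
Need P(X < 155) = 0.9 with θ tied to k this way. Start at k = 2, θ = 51.1: P(X<155) ≈ 0.806.
Too low — raise k to concentrate. Iterating converges to k ≈ 2.54.
Then θ = 51.1/(2.54−1) ≈ 33.1.

k ≈ 2.54, θ ≈ 33.1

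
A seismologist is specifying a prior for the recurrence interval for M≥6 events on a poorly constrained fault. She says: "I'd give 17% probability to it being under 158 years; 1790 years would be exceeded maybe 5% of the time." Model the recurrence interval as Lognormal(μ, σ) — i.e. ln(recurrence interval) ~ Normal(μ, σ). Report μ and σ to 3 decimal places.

If T ~ Lognormal(μ,σ) then ln T ~ Normal(μ,σ), so the p-quantile of ln T is μ + z_p·σ.
ln(158) = 5.063 and ln(1790) = 7.49; z_{0.17} = -0.9542, z_{0.95} = 1.645.
σ = (7.49 − 5.063)/(1.645 − (-0.9542)) = 0.934.
μ = 5.063 − (-0.9542)·0.934 = 5.954.

μ ≈ 5.954, σ ≈ 0.934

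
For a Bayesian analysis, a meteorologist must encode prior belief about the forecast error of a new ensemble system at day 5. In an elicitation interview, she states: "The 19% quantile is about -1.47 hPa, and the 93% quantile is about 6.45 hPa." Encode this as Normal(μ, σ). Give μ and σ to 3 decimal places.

For Normal(μ,σ), the p-quantile is μ + z_p·σ. Here z_{0.19} = -0.8779, z_{0.93} = 1.476.
So -1.47 = μ − 0.8779σ and 6.45 = μ + 1.476σ.
Subtracting: σ = (6.45 − -1.47)/(1.476 − (-0.8779)) = 3.365.
Then μ = -1.47 − (-0.8779)·3.365 = 1.484.

μ = 1.484, σ = 3.365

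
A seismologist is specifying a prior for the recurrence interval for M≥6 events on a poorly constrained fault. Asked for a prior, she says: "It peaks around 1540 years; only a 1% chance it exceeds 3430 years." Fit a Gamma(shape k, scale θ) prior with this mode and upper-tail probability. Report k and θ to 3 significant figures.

k ≈ 8.5, θ ≈ 205

Gamma(k,θ) with k>1 has mode (k−1)θ, so θ = 1540/(k−1).
Need P(X < 3430) = 0.99 with θ tied to k this way. Start at k = 2, θ = 1540: P(X<3430) ≈ 0.652.
Too low — raise k to concentrate. Iterating converges to k ≈ 8.5.
Then θ = 1540/(8.5−1) ≈ 205.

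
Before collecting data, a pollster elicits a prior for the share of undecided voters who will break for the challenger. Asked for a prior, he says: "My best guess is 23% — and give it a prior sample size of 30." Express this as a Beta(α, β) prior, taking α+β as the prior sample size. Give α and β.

Under the effective-sample-size interpretation, Beta(α, β) has prior mean α/(α+β) and prior sample size α+β.
So α+β = 30 and α/(α+β) = 0.23, giving α = 0.23·30 = 6.9 and β = 30 − 6.9 = 23.1.

α = 6.9, β = 23.1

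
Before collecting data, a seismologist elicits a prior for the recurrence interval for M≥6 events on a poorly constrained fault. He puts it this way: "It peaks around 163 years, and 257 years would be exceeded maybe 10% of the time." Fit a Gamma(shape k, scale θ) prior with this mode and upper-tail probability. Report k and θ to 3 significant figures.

Gamma(k,θ) with k>1 has mode (k−1)θ, so θ = 163/(k−1).
Need P(X < 257) = 0.9 with θ tied to k this way. Start at k = 2, θ = 163: P(X<257) ≈ 0.468.
Too low — raise k to concentrate. Iterating converges to k ≈ 10.
Then θ = 163/(10−1) ≈ 18.

k ≈ 10, θ ≈ 18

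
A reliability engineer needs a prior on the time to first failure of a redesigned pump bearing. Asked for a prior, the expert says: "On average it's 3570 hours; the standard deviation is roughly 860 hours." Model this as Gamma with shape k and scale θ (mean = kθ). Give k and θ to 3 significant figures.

k ≈ 17.2, θ ≈ 207

For Gamma(k, scale θ): mean = kθ, variance = kθ², so CV = 1/√k.
CV = SD/mean = 860/3570 = 0.2409, hence k = 1/CV² = 17.2.
Then θ = mean/k = 3570/17.2 = 207.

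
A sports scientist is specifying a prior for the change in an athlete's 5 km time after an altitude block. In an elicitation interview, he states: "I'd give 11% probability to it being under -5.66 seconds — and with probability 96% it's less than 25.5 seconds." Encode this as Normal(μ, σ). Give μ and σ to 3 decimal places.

μ = 7.177, σ = 10.466

For Normal(μ,σ), the p-quantile is μ + z_p·σ. Here z_{0.11} = -1.227, z_{0.96} = 1.751.
So -5.66 = μ − 1.227σ and 25.5 = μ + 1.751σ.
Subtracting: σ = (25.5 − -5.66)/(1.751 − (-1.227)) = 10.466.
Then μ = -5.66 − (-1.227)·10.466 = 7.177.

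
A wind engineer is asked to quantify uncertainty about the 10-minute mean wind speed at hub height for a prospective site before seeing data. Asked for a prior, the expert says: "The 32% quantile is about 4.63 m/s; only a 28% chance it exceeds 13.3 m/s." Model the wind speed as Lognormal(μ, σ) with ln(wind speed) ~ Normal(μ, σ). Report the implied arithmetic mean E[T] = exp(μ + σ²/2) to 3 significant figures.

If T ~ Lognormal(μ,σ) then ln T ~ Normal(μ,σ), so the p-quantile of ln T is μ + z_p·σ.
ln(4.63) = 1.533 and ln(13.3) = 2.588; z_{0.32} = -0.4677, z_{0.72} = 0.5828.
σ = (2.588 − 1.533)/(0.5828 − (-0.4677)) = 1.004.
μ = 1.533 − (-0.4677)·1.004 = 2.002.
E[T] = exp(μ + σ²/2) = exp(2.002 + 0.5045) = 12.3 m/s.

E[T] ≈ 12.3 m/s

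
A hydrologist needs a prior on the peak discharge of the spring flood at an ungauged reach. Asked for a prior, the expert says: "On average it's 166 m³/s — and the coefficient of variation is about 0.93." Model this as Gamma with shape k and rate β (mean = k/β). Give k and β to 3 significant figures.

For Gamma(k, rate β): mean = k/β, variance = k/β², so CV = 1/√k.
CV = 0.93, hence k = 1/CV² = 1.16.
Then β = k/mean = 1.16/166 = 0.00697.

k ≈ 1.16, β ≈ 0.00697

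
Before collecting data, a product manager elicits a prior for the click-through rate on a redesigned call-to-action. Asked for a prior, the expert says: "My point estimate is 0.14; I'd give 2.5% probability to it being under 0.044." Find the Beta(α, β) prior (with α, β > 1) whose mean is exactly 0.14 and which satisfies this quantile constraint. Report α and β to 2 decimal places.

α ≈ 4.37, β ≈ 26.87

With mean 0.14 fixed, write α = 0.14s, β = 0.86s where s = α+β.
Need P(θ < 0.044) = 0.025 under Beta(0.14s, 0.86s). Normal approximation: (q−m)/√(m(1−m)/s) ≈ z_{0.025} = -1.96, so s ≈ 0.14·0.86·(-1.96)²/(0.044−0.14)² = 50.2.
At s = 50.2: P(θ<0.044) ≈ 0.005. Adjusting to match 0.025 gives s ≈ 31.25.
So α = 0.14·31.25 ≈ 4.37, β = 0.86·31.25 ≈ 26.87.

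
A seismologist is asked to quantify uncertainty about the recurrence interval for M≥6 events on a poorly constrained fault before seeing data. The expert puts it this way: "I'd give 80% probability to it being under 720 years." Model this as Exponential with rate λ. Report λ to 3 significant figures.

λ ≈ 0.00224

P(T < 720.0) = 1 − e^(−λ·720.0) = 0.8, so λ = −ln(1−0.8)/720.0 = −ln(0.2)/720.0 = 0.00224.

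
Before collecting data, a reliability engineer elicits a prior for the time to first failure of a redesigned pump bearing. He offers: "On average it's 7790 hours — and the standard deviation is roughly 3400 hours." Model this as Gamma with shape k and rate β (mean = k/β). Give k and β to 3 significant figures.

For Gamma(k, rate β): mean = k/β, variance = k/β², so CV = 1/√k.
CV = SD/mean = 3400/7790 = 0.4365, hence k = 1/CV² = 5.25.
Then β = k/mean = 5.25/7790 = 0.000674.

k ≈ 5.25, β ≈ 0.000674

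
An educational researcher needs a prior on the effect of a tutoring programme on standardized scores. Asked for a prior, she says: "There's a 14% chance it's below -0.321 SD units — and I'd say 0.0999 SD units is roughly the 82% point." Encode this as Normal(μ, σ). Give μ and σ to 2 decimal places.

μ = -0.09, σ = 0.21

The p-quantile of Normal(μ,σ) is μ + z_p·σ, with z_{0.14} = -1.08 and z_{0.82} = 0.9154.
Eliminate σ: μ = (z₂·x₁ − z₁·x₂)/(z₂ − z₁) = (0.9154·-0.321 − (-1.08)·0.0999)/1.996 = -0.09.
Then σ = (x₂ − x₁)/(z₂ − z₁) = (0.0999 − -0.321)/1.996 = 0.21.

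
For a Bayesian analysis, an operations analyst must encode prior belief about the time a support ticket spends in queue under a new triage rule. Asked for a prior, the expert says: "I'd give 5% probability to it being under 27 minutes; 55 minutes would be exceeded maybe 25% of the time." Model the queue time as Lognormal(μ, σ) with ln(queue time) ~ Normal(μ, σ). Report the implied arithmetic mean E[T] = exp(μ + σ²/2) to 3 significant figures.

E[T] ≈ 46.9 minutes

If T ~ Lognormal(μ,σ) then ln T ~ Normal(μ,σ), so the p-quantile of ln T is μ + z_p·σ.
ln(27) = 3.296 and ln(55) = 4.007; z_{0.05} = -1.645, z_{0.75} = 0.6745.
σ = (4.007 − 3.296)/(0.6745 − (-1.645)) = 0.307.
μ = 3.296 − (-1.645)·0.307 = 3.800.
E[T] = exp(μ + σ²/2) = exp(3.800 + 0.0471) = 46.9 minutes.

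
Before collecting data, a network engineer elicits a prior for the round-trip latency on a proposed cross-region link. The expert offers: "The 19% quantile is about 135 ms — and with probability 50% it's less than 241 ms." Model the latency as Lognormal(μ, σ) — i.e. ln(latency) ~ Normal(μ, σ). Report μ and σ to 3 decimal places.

If T ~ Lognormal(μ,σ) then ln T ~ Normal(μ,σ), so the p-quantile of ln T is μ + z_p·σ.
ln(135) = 4.905 and ln(241) = 5.485; z_{0.19} = -0.8779, z_{0.5} = 0.
σ = (5.485 − 4.905)/(0 − (-0.8779)) = 0.660.
μ = 4.905 − (-0.8779)·0.660 = 5.485.

μ ≈ 5.485, σ ≈ 0.660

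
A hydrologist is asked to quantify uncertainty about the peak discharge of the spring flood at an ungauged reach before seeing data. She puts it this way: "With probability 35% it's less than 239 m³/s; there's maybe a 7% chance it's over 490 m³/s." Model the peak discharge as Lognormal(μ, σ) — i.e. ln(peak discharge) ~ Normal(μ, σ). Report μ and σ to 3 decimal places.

If T ~ Lognormal(μ,σ) then ln T ~ Normal(μ,σ), so the p-quantile of ln T is μ + z_p·σ.
ln(239) = 5.476 and ln(490) = 6.194; z_{0.35} = -0.3853, z_{0.93} = 1.476.
σ = (6.194 − 5.476)/(1.476 − (-0.3853)) = 0.386.
μ = 5.476 − (-0.3853)·0.386 = 5.625.

μ ≈ 5.625, σ ≈ 0.386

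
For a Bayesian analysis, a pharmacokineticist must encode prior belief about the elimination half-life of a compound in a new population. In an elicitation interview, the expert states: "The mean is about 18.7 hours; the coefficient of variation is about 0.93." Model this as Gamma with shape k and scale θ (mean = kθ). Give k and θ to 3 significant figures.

For Gamma(k, scale θ): mean = kθ, variance = kθ², so CV = 1/√k.
CV = 0.93, hence k = 1/CV² = 1.16.
Then θ = mean/k = 18.7/1.16 = 16.2.

k ≈ 1.16, θ ≈ 16.2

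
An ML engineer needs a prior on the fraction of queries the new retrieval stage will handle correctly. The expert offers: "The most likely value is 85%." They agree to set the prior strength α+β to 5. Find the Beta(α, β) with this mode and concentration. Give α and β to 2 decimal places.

For α,β > 1 the Beta mode is (α−1)/(α+β−2). With α+β = 5, the mode is (α−1)/3.
Set (α−1)/3 = 0.85 → α = 1 + 0.85·3 = 3.55.
β = 5 − α = 1.45.

α = 3.55, β = 1.45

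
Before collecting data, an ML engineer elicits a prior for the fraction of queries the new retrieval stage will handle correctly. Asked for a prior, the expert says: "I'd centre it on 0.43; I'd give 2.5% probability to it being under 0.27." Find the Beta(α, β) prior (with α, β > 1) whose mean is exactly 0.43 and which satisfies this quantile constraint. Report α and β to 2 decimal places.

α ≈ 14.42, β ≈ 19.12

With mean 0.43 fixed, write α = 0.43s, β = 0.57s where s = α+β.
Need P(θ < 0.27) = 0.025 under Beta(0.43s, 0.57s). Normal approximation: (q−m)/√(m(1−m)/s) ≈ z_{0.025} = -1.96, so s ≈ 0.43·0.57·(-1.96)²/(0.27−0.43)² = 36.8.
At s = 36.8: P(θ<0.27) ≈ 0.020. Adjusting to match 0.025 gives s ≈ 33.55.
So α = 0.43·33.55 ≈ 14.42, β = 0.57·33.55 ≈ 19.12.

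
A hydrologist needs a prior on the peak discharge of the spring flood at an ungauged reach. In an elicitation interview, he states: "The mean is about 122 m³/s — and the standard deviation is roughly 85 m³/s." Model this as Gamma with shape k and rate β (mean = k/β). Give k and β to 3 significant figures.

For Gamma(k, rate β): mean = k/β, variance = k/β², so CV = 1/√k.
CV = SD/mean = 85/122 = 0.6967, hence k = 1/CV² = 2.06.
Then β = k/mean = 2.06/122 = 0.0169.

k ≈ 2.06, β ≈ 0.0169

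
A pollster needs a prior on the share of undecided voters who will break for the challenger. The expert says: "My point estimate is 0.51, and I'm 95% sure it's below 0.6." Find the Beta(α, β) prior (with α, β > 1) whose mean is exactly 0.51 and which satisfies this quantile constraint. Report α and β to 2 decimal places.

With mean 0.51 fixed, write α = 0.51s, β = 0.49s where s = α+β.
Need P(θ < 0.6) = 0.95 under Beta(0.51s, 0.49s). Normal approximation: (q−m)/√(m(1−m)/s) ≈ z_{0.95} = 1.64, so s ≈ 0.51·0.49·(1.64)²/(0.6−0.51)² = 83.5.
At s = 83.5: P(θ<0.6) ≈ 0.951. Adjusting to match 0.95 gives s ≈ 82.35.
So α = 0.51·82.35 ≈ 42.00, β = 0.49·82.35 ≈ 40.35.

α ≈ 42.00, β ≈ 40.35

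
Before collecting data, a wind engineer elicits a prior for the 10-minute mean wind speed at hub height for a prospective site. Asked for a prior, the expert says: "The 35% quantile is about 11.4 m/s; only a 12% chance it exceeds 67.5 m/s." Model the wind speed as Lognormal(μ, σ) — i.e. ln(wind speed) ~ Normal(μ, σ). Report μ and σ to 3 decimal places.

μ ≈ 2.873, σ ≈ 1.140

If T ~ Lognormal(μ,σ) then ln T ~ Normal(μ,σ), so the p-quantile of ln T is μ + z_p·σ.
ln(11.4) = 2.434 and ln(67.5) = 4.212; z_{0.35} = -0.3853, z_{0.88} = 1.175.
σ = (4.212 − 2.434)/(1.175 − (-0.3853)) = 1.140.
μ = 2.434 − (-0.3853)·1.140 = 2.873.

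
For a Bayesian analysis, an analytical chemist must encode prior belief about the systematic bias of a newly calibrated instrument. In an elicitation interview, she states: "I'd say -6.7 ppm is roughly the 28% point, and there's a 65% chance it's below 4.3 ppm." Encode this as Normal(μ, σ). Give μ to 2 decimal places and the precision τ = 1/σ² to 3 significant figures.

μ = -0.08, τ = 0.00775

For Normal(μ,σ), the p-quantile is μ + z_p·σ. Here z_{0.28} = -0.5828, z_{0.65} = 0.3853.
So -6.7 = μ − 0.5828σ and 4.3 = μ + 0.3853σ.
Subtracting: σ = (4.3 − -6.7)/(0.3853 − (-0.5828)) = 11.36.
Then μ = -6.7 − (-0.5828)·11.36 = -0.08.
Precision τ = 1/σ² = 1/11.36² = 0.00775.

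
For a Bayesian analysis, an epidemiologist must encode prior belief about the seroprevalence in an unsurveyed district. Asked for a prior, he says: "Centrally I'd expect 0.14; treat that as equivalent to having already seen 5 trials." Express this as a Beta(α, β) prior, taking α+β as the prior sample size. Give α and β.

Under the effective-sample-size interpretation, Beta(α, β) has prior mean α/(α+β) and prior sample size α+β.
So α+β = 5 and α/(α+β) = 0.14, giving α = 0.14·5 = 0.7 and β = 5 − 0.7 = 4.3.

α = 0.7, β = 4.3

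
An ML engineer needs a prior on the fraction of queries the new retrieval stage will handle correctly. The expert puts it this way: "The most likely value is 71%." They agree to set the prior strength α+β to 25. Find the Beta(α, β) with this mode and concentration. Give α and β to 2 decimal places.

For α,β > 1 the Beta mode is (α−1)/(α+β−2). With α+β = 25, the mode is (α−1)/23.
Set (α−1)/23 = 0.71 → α = 1 + 0.71·23 = 17.33.
β = 25 − α = 7.67.

α = 17.33, β = 7.67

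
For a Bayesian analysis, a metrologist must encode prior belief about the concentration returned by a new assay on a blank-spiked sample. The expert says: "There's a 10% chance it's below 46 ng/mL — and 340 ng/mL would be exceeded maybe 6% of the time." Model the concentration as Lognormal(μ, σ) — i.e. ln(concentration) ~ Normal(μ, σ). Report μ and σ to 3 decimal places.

μ ≈ 4.732, σ ≈ 0.705

If T ~ Lognormal(μ,σ) then ln T ~ Normal(μ,σ), so the p-quantile of ln T is μ + z_p·σ.
ln(46) = 3.829 and ln(340) = 5.829; z_{0.1} = -1.282, z_{0.94} = 1.555.
σ = (5.829 − 3.829)/(1.555 − (-1.282)) = 0.705.
μ = 3.829 − (-1.282)·0.705 = 4.732.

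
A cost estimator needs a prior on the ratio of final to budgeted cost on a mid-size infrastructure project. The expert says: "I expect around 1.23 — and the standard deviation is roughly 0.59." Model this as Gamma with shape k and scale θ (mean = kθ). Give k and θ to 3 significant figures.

For Gamma(k, scale θ): mean = kθ, variance = kθ², so CV = 1/√k.
CV = SD/mean = 0.59/1.23 = 0.4797, hence k = 1/CV² = 4.35.
Then θ = mean/k = 1.23/4.35 = 0.283.

k ≈ 4.35, θ ≈ 0.283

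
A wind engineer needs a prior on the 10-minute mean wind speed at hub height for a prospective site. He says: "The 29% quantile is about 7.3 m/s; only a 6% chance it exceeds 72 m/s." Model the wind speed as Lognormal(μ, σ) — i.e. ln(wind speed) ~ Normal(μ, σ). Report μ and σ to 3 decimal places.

μ ≈ 2.589, σ ≈ 1.086

If T ~ Lognormal(μ,σ) then ln T ~ Normal(μ,σ), so the p-quantile of ln T is μ + z_p·σ.
ln(7.3) = 1.988 and ln(72) = 4.277; z_{0.29} = -0.5534, z_{0.94} = 1.555.
σ = (4.277 − 1.988)/(1.555 − (-0.5534)) = 1.086.
μ = 1.988 − (-0.5534)·1.086 = 2.589.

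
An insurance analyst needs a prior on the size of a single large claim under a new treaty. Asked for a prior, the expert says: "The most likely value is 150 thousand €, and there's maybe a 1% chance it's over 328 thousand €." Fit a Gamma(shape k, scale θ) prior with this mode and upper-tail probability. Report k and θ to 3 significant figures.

Gamma(k,θ) with k>1 has mode (k−1)θ, so θ = 150/(k−1).
Need P(X < 328) = 0.99 with θ tied to k this way. Start at k = 2, θ = 150: P(X<328) ≈ 0.642.
Too low — raise k to concentrate. Iterating converges to k ≈ 8.89.
Then θ = 150/(8.89−1) ≈ 19.

k ≈ 8.89, θ ≈ 19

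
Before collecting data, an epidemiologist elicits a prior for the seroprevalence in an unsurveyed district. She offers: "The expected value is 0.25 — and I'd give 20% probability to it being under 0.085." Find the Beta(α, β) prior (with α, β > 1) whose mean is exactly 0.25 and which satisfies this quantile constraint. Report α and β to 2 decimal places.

With mean 0.25 fixed, write α = 0.25s, β = 0.75s where s = α+β.
Need P(θ < 0.085) = 0.2 under Beta(0.25s, 0.75s). Normal approximation: (q−m)/√(m(1−m)/s) ≈ z_{0.2} = -0.842, so s ≈ 0.25·0.75·(-0.842)²/(0.085−0.25)² = 4.9.
At s = 4.9: P(θ<0.085) ≈ 0.197. Adjusting to match 0.2 gives s ≈ 4.80.
So α = 0.25·4.80 ≈ 1.20, β = 0.75·4.80 ≈ 3.60.

α ≈ 1.20, β ≈ 3.60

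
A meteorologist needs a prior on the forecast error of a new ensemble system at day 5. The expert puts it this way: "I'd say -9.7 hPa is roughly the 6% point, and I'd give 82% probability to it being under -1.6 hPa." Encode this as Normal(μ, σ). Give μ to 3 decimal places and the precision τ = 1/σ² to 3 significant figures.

For Normal(μ,σ), the p-quantile is μ + z_p·σ. Here z_{0.06} = -1.555, z_{0.82} = 0.9154.
So -9.7 = μ − 1.555σ and -1.6 = μ + 0.9154σ.
Subtracting: σ = (-1.6 − -9.7)/(0.9154 − (-1.555)) = 3.279.
Then μ = -9.7 − (-1.555)·3.279 = -4.602.
Precision τ = 1/σ² = 1/3.279² = 0.093.

μ = -4.602, τ = 0.093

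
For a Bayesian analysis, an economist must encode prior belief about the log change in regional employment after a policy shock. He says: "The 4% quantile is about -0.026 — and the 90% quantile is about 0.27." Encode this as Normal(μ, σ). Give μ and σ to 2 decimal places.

μ = 0.14, σ = 0.10

The p-quantile of Normal(μ,σ) is μ + z_p·σ, with z_{0.04} = -1.751 and z_{0.9} = 1.282.
Eliminate σ: μ = (z₂·x₁ − z₁·x₂)/(z₂ − z₁) = (1.282·-0.026 − (-1.751)·0.27)/3.032 = 0.14.
Then σ = (x₂ − x₁)/(z₂ − z₁) = (0.27 − -0.026)/3.032 = 0.10.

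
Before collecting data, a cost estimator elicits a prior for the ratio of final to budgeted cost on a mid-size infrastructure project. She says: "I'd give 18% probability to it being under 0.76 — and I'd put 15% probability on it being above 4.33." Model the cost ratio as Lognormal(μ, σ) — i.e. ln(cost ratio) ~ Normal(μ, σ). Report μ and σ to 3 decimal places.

μ ≈ 0.542, σ ≈ 0.891

If T ~ Lognormal(μ,σ) then ln T ~ Normal(μ,σ), so the p-quantile of ln T is μ + z_p·σ.
ln(0.76) = -0.2744 and ln(4.33) = 1.466; z_{0.18} = -0.9154, z_{0.85} = 1.036.
σ = (1.466 − -0.2744)/(1.036 − (-0.9154)) = 0.891.
μ = -0.2744 − (-0.9154)·0.891 = 0.542.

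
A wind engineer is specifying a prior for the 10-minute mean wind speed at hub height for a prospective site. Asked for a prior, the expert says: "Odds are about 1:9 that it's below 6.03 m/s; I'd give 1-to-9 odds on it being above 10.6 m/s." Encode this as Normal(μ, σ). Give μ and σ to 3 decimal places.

μ = 8.315, σ = 1.783

The p-quantile of Normal(μ,σ) is μ + z_p·σ, with z_{0.1} = -1.282 and z_{0.9} = 1.282.
Eliminate σ: μ = (z₂·x₁ − z₁·x₂)/(z₂ − z₁) = (1.282·6.03 − (-1.282)·10.6)/2.563 = 8.315.
Then σ = (x₂ − x₁)/(z₂ − z₁) = (10.6 − 6.03)/2.563 = 1.783.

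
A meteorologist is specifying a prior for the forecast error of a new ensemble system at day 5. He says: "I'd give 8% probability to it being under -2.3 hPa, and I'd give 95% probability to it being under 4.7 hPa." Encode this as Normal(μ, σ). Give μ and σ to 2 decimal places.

μ = 0.92, σ = 2.30

The p-quantile of Normal(μ,σ) is μ + z_p·σ, with z_{0.08} = -1.405 and z_{0.95} = 1.645.
Eliminate σ: μ = (z₂·x₁ − z₁·x₂)/(z₂ − z₁) = (1.645·-2.3 − (-1.405)·4.7)/3.05 = 0.92.
Then σ = (x₂ − x₁)/(z₂ − z₁) = (4.7 − -2.3)/3.05 = 2.30.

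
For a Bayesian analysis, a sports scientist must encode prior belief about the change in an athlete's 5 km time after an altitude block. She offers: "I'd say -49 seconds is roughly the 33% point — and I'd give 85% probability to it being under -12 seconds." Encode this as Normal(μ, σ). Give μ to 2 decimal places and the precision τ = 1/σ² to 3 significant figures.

For Normal(μ,σ), the p-quantile is μ + z_p·σ. Here z_{0.33} = -0.4399, z_{0.85} = 1.036.
So -49 = μ − 0.4399σ and -12 = μ + 1.036σ.
Subtracting: σ = (-12 − -49)/(1.036 − (-0.4399)) = 25.06.
Then μ = -49 − (-0.4399)·25.06 = -37.97.
Precision τ = 1/σ² = 1/25.06² = 0.00159.

μ = -37.97, τ = 0.00159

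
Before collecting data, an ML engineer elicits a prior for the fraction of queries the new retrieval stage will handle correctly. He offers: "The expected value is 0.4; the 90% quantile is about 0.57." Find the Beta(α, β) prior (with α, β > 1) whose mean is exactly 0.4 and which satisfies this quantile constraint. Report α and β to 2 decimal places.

With mean 0.4 fixed, write α = 0.4s, β = 0.6s where s = α+β.
Need P(θ < 0.57) = 0.9 under Beta(0.4s, 0.6s). Normal approximation: (q−m)/√(m(1−m)/s) ≈ z_{0.9} = 1.28, so s ≈ 0.4·0.6·(1.28)²/(0.57−0.4)² = 13.6.
At s = 13.6: P(θ<0.57) ≈ 0.899. Adjusting to match 0.9 gives s ≈ 13.80.
So α = 0.4·13.80 ≈ 5.52, β = 0.6·13.80 ≈ 8.28.

α ≈ 5.52, β ≈ 8.28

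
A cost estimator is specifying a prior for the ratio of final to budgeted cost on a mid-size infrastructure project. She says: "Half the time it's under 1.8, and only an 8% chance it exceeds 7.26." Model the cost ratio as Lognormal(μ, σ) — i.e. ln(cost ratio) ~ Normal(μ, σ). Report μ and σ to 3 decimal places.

μ ≈ 0.588, σ ≈ 0.993

If T ~ Lognormal(μ,σ) then ln T ~ Normal(μ,σ), so the p-quantile of ln T is μ + z_p·σ.
ln(1.8) = 0.5878 and ln(7.26) = 1.982; z_{0.5} = 0, z_{0.92} = 1.405.
σ = (1.982 − 0.5878)/(1.405 − (0)) = 0.993.
μ = 0.5878 − (0)·0.993 = 0.588.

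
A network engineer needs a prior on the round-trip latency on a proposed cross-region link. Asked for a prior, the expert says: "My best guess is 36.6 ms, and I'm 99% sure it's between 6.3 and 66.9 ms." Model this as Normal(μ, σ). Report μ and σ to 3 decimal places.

A symmetric 99% interval runs μ ± z·σ with z = 2.576.
Half-width = 30.3, so σ = 30.3/2.576 = 11.763.
μ is the stated best guess, 36.600.

μ = 36.600, σ = 11.763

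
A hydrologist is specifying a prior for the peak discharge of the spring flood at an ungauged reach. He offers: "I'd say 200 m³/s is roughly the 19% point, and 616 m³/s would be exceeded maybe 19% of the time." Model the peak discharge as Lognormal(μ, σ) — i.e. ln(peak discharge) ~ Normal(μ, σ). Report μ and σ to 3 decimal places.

μ ≈ 5.861, σ ≈ 0.641

If T ~ Lognormal(μ,σ) then ln T ~ Normal(μ,σ), so the p-quantile of ln T is μ + z_p·σ.
ln(200) = 5.298 and ln(616) = 6.423; z_{0.19} = -0.8779, z_{0.81} = 0.8779.
σ = (6.423 − 5.298)/(0.8779 − (-0.8779)) = 0.641.
μ = 5.298 − (-0.8779)·0.641 = 5.861.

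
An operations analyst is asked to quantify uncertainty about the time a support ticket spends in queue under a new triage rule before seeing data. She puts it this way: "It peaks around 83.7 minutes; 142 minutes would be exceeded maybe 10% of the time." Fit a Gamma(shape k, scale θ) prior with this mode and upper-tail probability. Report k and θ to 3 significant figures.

Gamma(k,θ) with k>1 has mode (k−1)θ, so θ = 83.7/(k−1).
Need P(X < 142) = 0.9 with θ tied to k this way. Start at k = 2, θ = 83.7: P(X<142) ≈ 0.506.
Too low — raise k to concentrate. Iterating converges to k ≈ 7.77.
Then θ = 83.7/(7.77−1) ≈ 12.4.

k ≈ 7.77, θ ≈ 12.4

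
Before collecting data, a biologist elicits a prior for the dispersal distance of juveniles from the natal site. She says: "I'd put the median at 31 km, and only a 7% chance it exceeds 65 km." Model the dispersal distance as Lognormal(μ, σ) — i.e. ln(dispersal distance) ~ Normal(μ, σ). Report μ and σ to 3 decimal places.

If T ~ Lognormal(μ,σ) then ln T ~ Normal(μ,σ), so the p-quantile of ln T is μ + z_p·σ.
ln(31) = 3.434 and ln(65) = 4.174; z_{0.5} = 0, z_{0.93} = 1.476.
σ = (4.174 − 3.434)/(1.476 − (0)) = 0.502.
μ = 3.434 − (0)·0.502 = 3.434.

μ ≈ 3.434, σ ≈ 0.502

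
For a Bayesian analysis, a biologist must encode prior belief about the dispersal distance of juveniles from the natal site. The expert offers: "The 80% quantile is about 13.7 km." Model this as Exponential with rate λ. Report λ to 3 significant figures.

P(T < 13.7) = 1 − e^(−λ·13.7) = 0.8, so λ = −ln(1−0.8)/13.7 = −ln(0.2)/13.7 = 0.117.

λ ≈ 0.117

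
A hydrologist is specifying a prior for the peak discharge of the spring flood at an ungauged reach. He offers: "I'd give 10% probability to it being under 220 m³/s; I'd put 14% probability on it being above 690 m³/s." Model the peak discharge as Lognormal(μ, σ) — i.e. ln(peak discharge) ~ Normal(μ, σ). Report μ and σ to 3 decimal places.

μ ≈ 6.014, σ ≈ 0.484

If T ~ Lognormal(μ,σ) then ln T ~ Normal(μ,σ), so the p-quantile of ln T is μ + z_p·σ.
ln(220) = 5.394 and ln(690) = 6.537; z_{0.1} = -1.282, z_{0.86} = 1.08.
σ = (6.537 − 5.394)/(1.08 − (-1.282)) = 0.484.
μ = 5.394 − (-1.282)·0.484 = 6.014.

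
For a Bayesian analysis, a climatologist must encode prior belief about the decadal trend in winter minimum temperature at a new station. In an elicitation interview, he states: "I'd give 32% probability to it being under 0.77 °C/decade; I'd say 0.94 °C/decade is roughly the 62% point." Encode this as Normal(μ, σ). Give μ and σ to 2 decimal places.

μ = 0.87, σ = 0.22

The p-quantile of Normal(μ,σ) is μ + z_p·σ, with z_{0.32} = -0.4677 and z_{0.62} = 0.3055.
Eliminate σ: μ = (z₂·x₁ − z₁·x₂)/(z₂ − z₁) = (0.3055·0.77 − (-0.4677)·0.94)/0.7732 = 0.87.
Then σ = (x₂ − x₁)/(z₂ − z₁) = (0.94 − 0.77)/0.7732 = 0.22.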